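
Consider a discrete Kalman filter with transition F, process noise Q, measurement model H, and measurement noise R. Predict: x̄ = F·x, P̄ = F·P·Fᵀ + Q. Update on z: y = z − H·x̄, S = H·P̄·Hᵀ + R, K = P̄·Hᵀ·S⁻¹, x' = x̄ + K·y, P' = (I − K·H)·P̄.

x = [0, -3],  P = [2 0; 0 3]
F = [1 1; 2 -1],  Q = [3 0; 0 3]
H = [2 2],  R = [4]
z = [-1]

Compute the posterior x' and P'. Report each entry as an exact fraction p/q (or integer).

x' = [-159/50, 27/10]
P' = [119/25 -22/5; -22/5 5]

x̄ = F·x = [-3, 3]
P̄ = F·P·Fᵀ + Q = [8 1; 1 14]
y = z − H·x̄ = [-1]
S = H·P̄·Hᵀ + R = [100]
K = P̄·Hᵀ·S⁻¹ = [9/50; 3/10]
x' = x̄ + K·y = [-159/50, 27/10]
P' = (I − K·H)·P̄ = [119/25 -22/5; -22/5 5]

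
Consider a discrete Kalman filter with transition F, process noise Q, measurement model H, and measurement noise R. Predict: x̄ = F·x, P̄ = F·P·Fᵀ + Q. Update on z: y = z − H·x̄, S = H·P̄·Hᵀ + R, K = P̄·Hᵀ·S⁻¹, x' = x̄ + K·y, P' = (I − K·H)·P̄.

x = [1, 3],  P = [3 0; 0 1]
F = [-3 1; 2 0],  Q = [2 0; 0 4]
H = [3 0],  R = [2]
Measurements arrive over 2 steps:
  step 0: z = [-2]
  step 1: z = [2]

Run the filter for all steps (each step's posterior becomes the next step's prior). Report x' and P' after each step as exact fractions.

step 0: x' = [-45/68, 163/68], P' = [15/68 -9/68; -9/68 359/68]
step 1: x' = [1175/1573, -1179/1573], P' = [342/1573 -54/1573; -54/1573 7294/1573]

step 0: x̄ = F·x = [0, 2]
step 0: P̄ = F·P·Fᵀ + Q = [30 -18; -18 16]
step 0: y = z − H·x̄ = [-2]
step 0: S = H·P̄·Hᵀ + R = [272]
step 0: K = P̄·Hᵀ·S⁻¹ = [45/136; -27/136]
step 0: x' = x̄ + K·y = [-45/68, 163/68]
step 0: P' = (I − K·H)·P̄ = [15/68 -9/68; -9/68 359/68]
step 1: x̄ = F·x = [149/34, -45/34]
step 1: P̄ = F·P·Fᵀ + Q = [171/17 -27/17; -27/17 83/17]
step 1: y = z − H·x̄ = [-379/34]
step 1: S = H·P̄·Hᵀ + R = [1573/17]
step 1: K = P̄·Hᵀ·S⁻¹ = [513/1573; -81/1573]
step 1: x' = x̄ + K·y = [1175/1573, -1179/1573]
step 1: P' = (I − K·H)·P̄ = [342/1573 -54/1573; -54/1573 7294/1573]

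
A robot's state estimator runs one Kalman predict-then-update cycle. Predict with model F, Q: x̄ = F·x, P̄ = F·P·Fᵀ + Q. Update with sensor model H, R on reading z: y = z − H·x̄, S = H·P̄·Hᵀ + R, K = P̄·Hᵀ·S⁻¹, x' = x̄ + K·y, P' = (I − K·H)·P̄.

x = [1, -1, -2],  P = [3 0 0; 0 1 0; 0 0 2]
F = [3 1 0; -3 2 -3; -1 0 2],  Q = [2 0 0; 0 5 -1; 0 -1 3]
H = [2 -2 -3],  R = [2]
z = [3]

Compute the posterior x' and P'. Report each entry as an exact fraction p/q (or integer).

x' = [-235/362, 692/181, -723/181]
P' = [2951/724 951/362 152/181; 951/362 4445/181 -2622/181; 152/181 -2622/181 1858/181]

x̄ = F·x = [2, 1, -5]
P̄ = F·P·Fᵀ + Q = [30 -25 -9; -25 54 -4; -9 -4 14]
y = z − H·x̄ = [-14]
S = H·P̄·Hᵀ + R = [724]
K = P̄·Hᵀ·S⁻¹ = [137/724; -73/362; -13/181]
x' = x̄ + K·y = [-235/362, 692/181, -723/181]
P' = (I − K·H)·P̄ = [2951/724 951/362 152/181; 951/362 4445/181 -2622/181; 152/181 -2622/181 1858/181]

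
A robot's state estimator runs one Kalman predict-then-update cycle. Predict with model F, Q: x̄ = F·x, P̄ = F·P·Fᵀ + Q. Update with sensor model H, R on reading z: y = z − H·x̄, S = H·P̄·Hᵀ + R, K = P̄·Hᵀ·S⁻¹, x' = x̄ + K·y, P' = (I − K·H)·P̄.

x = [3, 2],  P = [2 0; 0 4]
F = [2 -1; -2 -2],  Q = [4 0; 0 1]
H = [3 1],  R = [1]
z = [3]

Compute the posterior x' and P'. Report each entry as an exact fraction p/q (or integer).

x̄ = F·x = [4, -10]
P̄ = F·P·Fᵀ + Q = [16 0; 0 25]
y = z − H·x̄ = [1]
S = H·P̄·Hᵀ + R = [170]
K = P̄·Hᵀ·S⁻¹ = [24/85; 5/34]
x' = x̄ + K·y = [364/85, -335/34]
P' = (I − K·H)·P̄ = [208/85 -120/17; -120/17 725/34]

x' = [364/85, -335/34]
P' = [208/85 -120/17; -120/17 725/34]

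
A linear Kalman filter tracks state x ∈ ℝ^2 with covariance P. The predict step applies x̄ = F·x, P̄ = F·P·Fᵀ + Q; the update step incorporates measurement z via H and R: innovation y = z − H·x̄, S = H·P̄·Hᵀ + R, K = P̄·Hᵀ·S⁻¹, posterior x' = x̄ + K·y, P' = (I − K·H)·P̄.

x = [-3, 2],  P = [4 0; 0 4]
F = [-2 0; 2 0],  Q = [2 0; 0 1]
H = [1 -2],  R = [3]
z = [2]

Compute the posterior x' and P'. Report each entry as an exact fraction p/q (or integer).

x' = [118/153, -118/153]
P' = [254/153 52/153; 52/153 101/153]

x̄ = F·x = [6, -6]
P̄ = F·P·Fᵀ + Q = [18 -16; -16 17]
y = z − H·x̄ = [-16]
S = H·P̄·Hᵀ + R = [153]
K = P̄·Hᵀ·S⁻¹ = [50/153; -50/153]
x' = x̄ + K·y = [118/153, -118/153]
P' = (I − K·H)·P̄ = [254/153 52/153; 52/153 101/153]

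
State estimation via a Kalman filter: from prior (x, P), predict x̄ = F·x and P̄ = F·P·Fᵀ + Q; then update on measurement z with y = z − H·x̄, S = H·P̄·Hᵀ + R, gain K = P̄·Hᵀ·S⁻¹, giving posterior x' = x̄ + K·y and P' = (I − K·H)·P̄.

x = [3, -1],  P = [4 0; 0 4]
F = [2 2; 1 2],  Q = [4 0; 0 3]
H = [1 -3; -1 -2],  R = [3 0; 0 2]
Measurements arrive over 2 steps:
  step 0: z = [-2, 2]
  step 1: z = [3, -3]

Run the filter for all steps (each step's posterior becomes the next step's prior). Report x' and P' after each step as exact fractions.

step 0: x̄ = F·x = [4, 1]
step 0: P̄ = F·P·Fᵀ + Q = [36 24; 24 23]
step 0: y = z − H·x̄ = [-3, 8]
step 0: S = H·P̄·Hᵀ + R = [102 126; 126 226]
step 0: K = P̄·Hᵀ·S⁻¹ = [102/299 -168/299; -225/1196 -245/1196]
step 0: x' = x̄ + K·y = [-454/299, -89/1196]
step 0: P' = (I − K·H)·P̄ = [324/299 6/299; 6/299 233/1196]
step 1: x̄ = F·x = [-1905/598, -997/598]
step 1: P̄ = F·P·Fᵀ + Q = [2773/299 917/299; 917/299 1478/299]
step 1: y = z − H·x̄ = [354/299, -5693/598]
step 1: S = H·P̄·Hᵀ + R = [11470/299 7012/299; 7012/299 12951/299]
step 1: K = P̄·Hᵀ·S⁻¹ = [54497/166187 -88623/166187; -8787/47482 -4721/23741]
step 1: x' = x̄ + K·y = [378810/166187, 161/23741]
step 1: P' = (I − K·H)·P̄ = [171744/166187 393/23741; 393/23741 9049/47482]

step 0: x' = [-454/299, -89/1196], P' = [324/299 6/299; 6/299 233/1196]
step 1: x' = [378810/166187, 161/23741], P' = [171744/166187 393/23741; 393/23741 9049/47482]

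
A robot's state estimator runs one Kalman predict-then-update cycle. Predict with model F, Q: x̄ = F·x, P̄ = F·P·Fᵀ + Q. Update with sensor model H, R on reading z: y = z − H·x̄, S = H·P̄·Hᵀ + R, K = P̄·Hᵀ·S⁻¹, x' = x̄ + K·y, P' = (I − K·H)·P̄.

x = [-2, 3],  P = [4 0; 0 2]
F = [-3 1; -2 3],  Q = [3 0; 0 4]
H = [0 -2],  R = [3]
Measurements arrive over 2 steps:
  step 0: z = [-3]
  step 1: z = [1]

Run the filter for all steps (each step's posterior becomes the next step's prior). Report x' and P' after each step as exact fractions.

step 0: x̄ = F·x = [9, 13]
step 0: P̄ = F·P·Fᵀ + Q = [41 30; 30 38]
step 0: y = z − H·x̄ = [23]
step 0: S = H·P̄·Hᵀ + R = [155]
step 0: K = P̄·Hᵀ·S⁻¹ = [-12/31; -76/155]
step 0: x' = x̄ + K·y = [3/31, 267/155]
step 0: P' = (I − K·H)·P̄ = [551/31 18/31; 18/31 114/155]
step 1: x̄ = F·x = [222/155, 771/155]
step 1: P̄ = F·P·Fᵀ + Q = [24834/155 15882/155; 15882/155 11586/155]
step 1: y = z − H·x̄ = [1697/155]
step 1: S = H·P̄·Hᵀ + R = [46809/155]
step 1: K = P̄·Hᵀ·S⁻¹ = [-10588/15603; -7724/15603]
step 1: x' = x̄ + K·y = [-93574/15603, -6953/15603]
step 1: P' = (I − K·H)·P̄ = [110038/5201 5294/5201; 5294/5201 3862/5201]

step 0: x' = [3/31, 267/155], P' = [551/31 18/31; 18/31 114/155]
step 1: x' = [-93574/15603, -6953/15603], P' = [110038/5201 5294/5201; 5294/5201 3862/5201]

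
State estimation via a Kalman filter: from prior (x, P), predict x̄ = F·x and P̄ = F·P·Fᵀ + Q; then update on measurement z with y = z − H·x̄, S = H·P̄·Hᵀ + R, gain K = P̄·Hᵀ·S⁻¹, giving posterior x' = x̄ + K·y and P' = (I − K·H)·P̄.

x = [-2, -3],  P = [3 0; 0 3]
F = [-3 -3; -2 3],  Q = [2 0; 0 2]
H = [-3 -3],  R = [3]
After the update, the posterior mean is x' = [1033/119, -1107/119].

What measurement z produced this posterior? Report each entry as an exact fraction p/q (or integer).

z = [2]

x̄ = F·x = [15, -5]
P̄ = F·P·Fᵀ + Q = [56 -9; -9 41]
S = H·P̄·Hᵀ + R = [714]
K = P̄·Hᵀ·S⁻¹ = [-47/238; -16/119]
x' − x̄ = [-752/119, -512/119] = K·y
y = (KᵀK)⁻¹·Kᵀ·(x' − x̄) = [32]
z = y + H·x̄ = [32] + [-30] = [2]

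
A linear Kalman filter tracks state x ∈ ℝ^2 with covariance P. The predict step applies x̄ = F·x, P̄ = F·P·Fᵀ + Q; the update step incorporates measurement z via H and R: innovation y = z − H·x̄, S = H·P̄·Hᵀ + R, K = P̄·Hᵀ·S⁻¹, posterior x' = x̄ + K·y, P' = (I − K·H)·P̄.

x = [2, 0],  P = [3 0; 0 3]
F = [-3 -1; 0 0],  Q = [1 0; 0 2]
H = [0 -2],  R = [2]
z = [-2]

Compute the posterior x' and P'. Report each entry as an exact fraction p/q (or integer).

x' = [-6, 4/5]
P' = [31 0; 0 2/5]

x̄ = F·x = [-6, 0]
P̄ = F·P·Fᵀ + Q = [31 0; 0 2]
y = z − H·x̄ = [-2]
S = H·P̄·Hᵀ + R = [10]
K = P̄·Hᵀ·S⁻¹ = [0; -2/5]
x' = x̄ + K·y = [-6, 4/5]
P' = (I − K·H)·P̄ = [31 0; 0 2/5]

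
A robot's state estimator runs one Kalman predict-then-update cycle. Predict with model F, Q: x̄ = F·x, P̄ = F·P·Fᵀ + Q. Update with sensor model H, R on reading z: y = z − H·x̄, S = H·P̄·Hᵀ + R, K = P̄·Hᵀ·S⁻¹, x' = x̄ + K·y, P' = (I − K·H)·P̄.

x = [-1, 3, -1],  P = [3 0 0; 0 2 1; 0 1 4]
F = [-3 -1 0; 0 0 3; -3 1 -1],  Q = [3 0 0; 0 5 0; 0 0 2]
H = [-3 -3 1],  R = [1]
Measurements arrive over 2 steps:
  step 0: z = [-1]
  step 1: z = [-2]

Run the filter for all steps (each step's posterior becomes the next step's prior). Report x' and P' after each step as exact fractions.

step 0: x' = [1037/535, 486/535, 4051/535], P' = [13399/535 -9108/535 12812/535; -9108/535 6806/535 -7029/535; 12812/535 -7029/535 17331/535]
step 1: x' = [5569535/952181, -682287/952181, 12726108/952181], P' = [53940735/952181 -21586206/952181 97268380/952181; -21586206/952181 10060483/952181 -34958856/952181; 97268380/952181 -34958856/952181 187349536/952181]

step 0: x̄ = F·x = [0, -3, 7]
step 0: P̄ = F·P·Fᵀ + Q = [32 -3 26; -3 41 -9; 26 -9 33]
step 0: y = z − H·x̄ = [-17]
step 0: S = H·P̄·Hᵀ + R = [535]
step 0: K = P̄·Hᵀ·S⁻¹ = [-61/535; -123/535; -18/535]
step 0: x' = x̄ + K·y = [1037/535, 486/535, 4051/535]
step 0: P' = (I − K·H)·P̄ = [13399/535 -9108/535 12812/535; -9108/535 6806/535 -7029/535; 12812/535 -7029/535 17331/535]
step 1: x̄ = F·x = [-3597/535, 12153/535, -6676/535]
step 1: P̄ = F·P·Fᵀ + Q = [74354/535 -94221/535 145192/535; -94221/535 158654/535 -188388/535; 145192/535 -188388/535 291376/535]
step 1: y = z − H·x̄ = [31274/535]
step 1: S = H·P̄·Hᵀ + R = [952181/535]
step 1: K = P̄·Hᵀ·S⁻¹ = [204793/952181; -381687/952181; 420964/952181]
step 1: x' = x̄ + K·y = [5569535/952181, -682287/952181, 12726108/952181]
step 1: P' = (I − K·H)·P̄ = [53940735/952181 -21586206/952181 97268380/952181; -21586206/952181 10060483/952181 -34958856/952181; 97268380/952181 -34958856/952181 187349536/952181]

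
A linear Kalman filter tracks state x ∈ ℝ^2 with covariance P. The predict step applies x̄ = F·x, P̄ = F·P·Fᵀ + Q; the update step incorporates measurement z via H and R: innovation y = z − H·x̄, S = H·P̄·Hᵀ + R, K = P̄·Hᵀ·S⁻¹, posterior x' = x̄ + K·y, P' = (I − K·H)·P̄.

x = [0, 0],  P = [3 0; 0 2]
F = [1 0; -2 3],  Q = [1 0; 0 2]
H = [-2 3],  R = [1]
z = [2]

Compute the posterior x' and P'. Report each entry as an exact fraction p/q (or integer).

x̄ = F·x = [0, 0]
P̄ = F·P·Fᵀ + Q = [4 -6; -6 32]
y = z − H·x̄ = [2]
S = H·P̄·Hᵀ + R = [377]
K = P̄·Hᵀ·S⁻¹ = [-2/29; 108/377]
x' = x̄ + K·y = [-4/29, 216/377]
P' = (I − K·H)·P̄ = [64/29 42/29; 42/29 400/377]

x' = [-4/29, 216/377]
P' = [64/29 42/29; 42/29 400/377]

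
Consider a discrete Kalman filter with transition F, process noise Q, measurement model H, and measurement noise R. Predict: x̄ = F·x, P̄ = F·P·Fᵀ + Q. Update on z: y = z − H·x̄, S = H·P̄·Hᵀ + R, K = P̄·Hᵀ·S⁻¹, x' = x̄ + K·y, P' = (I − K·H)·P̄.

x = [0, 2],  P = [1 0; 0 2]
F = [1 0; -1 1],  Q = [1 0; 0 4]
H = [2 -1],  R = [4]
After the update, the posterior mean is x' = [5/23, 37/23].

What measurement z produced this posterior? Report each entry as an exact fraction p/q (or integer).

z = [-1]

x̄ = F·x = [0, 2]
P̄ = F·P·Fᵀ + Q = [2 -1; -1 7]
S = H·P̄·Hᵀ + R = [23]
K = P̄·Hᵀ·S⁻¹ = [5/23; -9/23]
x' − x̄ = [5/23, -9/23] = K·y
y = (KᵀK)⁻¹·Kᵀ·(x' − x̄) = [1]
z = y + H·x̄ = [1] + [-2] = [-1]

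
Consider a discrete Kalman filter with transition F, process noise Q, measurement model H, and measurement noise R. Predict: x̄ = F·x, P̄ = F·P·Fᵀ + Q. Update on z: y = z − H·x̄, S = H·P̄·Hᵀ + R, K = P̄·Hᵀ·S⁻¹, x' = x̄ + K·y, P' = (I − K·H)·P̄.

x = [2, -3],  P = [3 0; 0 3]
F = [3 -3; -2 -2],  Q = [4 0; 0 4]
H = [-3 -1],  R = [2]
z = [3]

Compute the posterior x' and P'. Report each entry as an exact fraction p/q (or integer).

x̄ = F·x = [15, 2]
P̄ = F·P·Fᵀ + Q = [58 0; 0 28]
y = z − H·x̄ = [50]
S = H·P̄·Hᵀ + R = [552]
K = P̄·Hᵀ·S⁻¹ = [-29/92; -7/138]
x' = x̄ + K·y = [-35/46, -37/69]
P' = (I − K·H)·P̄ = [145/46 -203/23; -203/23 1834/69]

x' = [-35/46, -37/69]
P' = [145/46 -203/23; -203/23 1834/69]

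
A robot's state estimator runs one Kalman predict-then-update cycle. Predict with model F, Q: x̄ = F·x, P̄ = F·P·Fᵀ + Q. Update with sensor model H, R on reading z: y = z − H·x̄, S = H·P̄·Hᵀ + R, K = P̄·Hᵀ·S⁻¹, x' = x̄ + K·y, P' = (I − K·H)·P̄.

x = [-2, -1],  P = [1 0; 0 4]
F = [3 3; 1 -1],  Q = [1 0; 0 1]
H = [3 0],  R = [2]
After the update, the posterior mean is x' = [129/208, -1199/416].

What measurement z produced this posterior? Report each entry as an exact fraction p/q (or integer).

x̄ = F·x = [-9, -1]
P̄ = F·P·Fᵀ + Q = [46 -9; -9 6]
S = H·P̄·Hᵀ + R = [416]
K = P̄·Hᵀ·S⁻¹ = [69/208; -27/416]
x' − x̄ = [2001/208, -783/416] = K·y
y = (KᵀK)⁻¹·Kᵀ·(x' − x̄) = [29]
z = y + H·x̄ = [29] + [-27] = [2]

z = [2]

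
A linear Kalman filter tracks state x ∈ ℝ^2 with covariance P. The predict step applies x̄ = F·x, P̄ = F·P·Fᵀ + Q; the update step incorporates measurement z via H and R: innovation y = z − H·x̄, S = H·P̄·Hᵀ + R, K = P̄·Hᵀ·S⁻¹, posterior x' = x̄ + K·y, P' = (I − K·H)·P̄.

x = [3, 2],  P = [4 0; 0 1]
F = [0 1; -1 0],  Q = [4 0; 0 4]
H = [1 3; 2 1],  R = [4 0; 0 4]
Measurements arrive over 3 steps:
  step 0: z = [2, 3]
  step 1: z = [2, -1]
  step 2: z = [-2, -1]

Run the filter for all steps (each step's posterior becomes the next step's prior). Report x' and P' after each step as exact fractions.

step 0: x' = [633/359, -45/359], P' = [420/359 -200/359; -200/359 232/359]
step 1: x' = [-4575/10442, 2798/5221], P' = [5737/5221 -2610/5221; -2610/5221 3124/5221]
step 2: x' = [-168865/1190159, -661807/1190159], P' = [1307112/1190159 -595100/1190159; -595100/1190159 712024/1190159]

step 0: x̄ = F·x = [2, -3]
step 0: P̄ = F·P·Fᵀ + Q = [5 0; 0 8]
step 0: y = z − H·x̄ = [9, 2]
step 0: S = H·P̄·Hᵀ + R = [81 34; 34 32]
step 0: K = P̄·Hᵀ·S⁻¹ = [-45/359 160/359; 124/359 -42/359]
step 0: x' = x̄ + K·y = [633/359, -45/359]
step 0: P' = (I − K·H)·P̄ = [420/359 -200/359; -200/359 232/359]
step 1: x̄ = F·x = [-45/359, -633/359]
step 1: P̄ = F·P·Fᵀ + Q = [1668/359 200/359; 200/359 1856/359]
step 1: y = z − H·x̄ = [2662/359, 364/359]
step 1: S = H·P̄·Hᵀ + R = [21008/359 10304/359; 10304/359 10764/359]
step 1: K = P̄·Hᵀ·S⁻¹ = [-91/908 2216/5221; 147/454 -524/5221]
step 1: x' = x̄ + K·y = [-4575/10442, 2798/5221]
step 1: P' = (I − K·H)·P̄ = [5737/5221 -2610/5221; -2610/5221 3124/5221]
step 2: x̄ = F·x = [2798/5221, 4575/10442]
step 2: P̄ = F·P·Fᵀ + Q = [24008/5221 2610/5221; 2610/5221 26621/5221]
step 2: y = z − H·x̄ = [-40205/10442, -26209/10442]
step 2: S = H·P̄·Hᵀ + R = [300141/5221 146149/5221; 146149/5221 153977/5221]
step 2: K = P̄·Hᵀ·S⁻¹ = [-119547/1190159 504781/1190159; 385243/1190159 -119544/1190159]
step 2: x' = x̄ + K·y = [-168865/1190159, -661807/1190159]
step 2: P' = (I − K·H)·P̄ = [1307112/1190159 -595100/1190159; -595100/1190159 712024/1190159]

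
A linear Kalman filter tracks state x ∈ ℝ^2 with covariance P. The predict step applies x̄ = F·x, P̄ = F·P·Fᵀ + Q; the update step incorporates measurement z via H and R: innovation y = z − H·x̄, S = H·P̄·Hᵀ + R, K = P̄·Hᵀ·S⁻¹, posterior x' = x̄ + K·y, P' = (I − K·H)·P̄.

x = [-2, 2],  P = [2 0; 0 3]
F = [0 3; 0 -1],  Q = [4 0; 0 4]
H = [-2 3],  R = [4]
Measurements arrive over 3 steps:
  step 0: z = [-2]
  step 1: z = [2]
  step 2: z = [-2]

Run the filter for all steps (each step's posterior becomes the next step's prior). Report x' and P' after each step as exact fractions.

step 0: x' = [370/299, 2/23], P' = [1348/299 60/23; 60/23 44/23]
step 1: x' = [-638/1213, 362/1213], P' = [5276/1213 3060/1213; 3060/1213 2264/1213]
step 2: x' = [11026/15707, -3190/15707], P' = [68164/15707 39540/15707; 39540/15707 29271/15707]

step 0: x̄ = F·x = [6, -2]
step 0: P̄ = F·P·Fᵀ + Q = [31 -9; -9 7]
step 0: y = z − H·x̄ = [16]
step 0: S = H·P̄·Hᵀ + R = [299]
step 0: K = P̄·Hᵀ·S⁻¹ = [-89/299; 3/23]
step 0: x' = x̄ + K·y = [370/299, 2/23]
step 0: P' = (I − K·H)·P̄ = [1348/299 60/23; 60/23 44/23]
step 1: x̄ = F·x = [6/23, -2/23]
step 1: P̄ = F·P·Fᵀ + Q = [488/23 -132/23; -132/23 136/23]
step 1: y = z − H·x̄ = [64/23]
step 1: S = H·P̄·Hᵀ + R = [4852/23]
step 1: K = P̄·Hᵀ·S⁻¹ = [-343/1213; 168/1213]
step 1: x' = x̄ + K·y = [-638/1213, 362/1213]
step 1: P' = (I − K·H)·P̄ = [5276/1213 3060/1213; 3060/1213 2264/1213]
step 2: x̄ = F·x = [1086/1213, -362/1213]
step 2: P̄ = F·P·Fᵀ + Q = [25228/1213 -6792/1213; -6792/1213 7116/1213]
step 2: y = z − H·x̄ = [832/1213]
step 2: S = H·P̄·Hᵀ + R = [251312/1213]
step 2: K = P̄·Hᵀ·S⁻¹ = [-4427/15707; 8733/62828]
step 2: x' = x̄ + K·y = [11026/15707, -3190/15707]
step 2: P' = (I − K·H)·P̄ = [68164/15707 39540/15707; 39540/15707 29271/15707]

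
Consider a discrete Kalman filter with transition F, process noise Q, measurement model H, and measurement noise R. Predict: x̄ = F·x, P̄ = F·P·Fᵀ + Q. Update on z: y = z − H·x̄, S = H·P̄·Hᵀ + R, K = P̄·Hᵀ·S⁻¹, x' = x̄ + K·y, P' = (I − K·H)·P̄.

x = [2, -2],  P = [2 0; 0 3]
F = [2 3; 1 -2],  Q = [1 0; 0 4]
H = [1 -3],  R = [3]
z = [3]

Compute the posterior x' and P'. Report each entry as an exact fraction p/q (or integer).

x' = [408/95, 146/285]
P' = [1392/95 438/95; 438/95 506/285]

x̄ = F·x = [-2, 6]
P̄ = F·P·Fᵀ + Q = [36 -14; -14 18]
y = z − H·x̄ = [23]
S = H·P̄·Hᵀ + R = [285]
K = P̄·Hᵀ·S⁻¹ = [26/95; -68/285]
x' = x̄ + K·y = [408/95, 146/285]
P' = (I − K·H)·P̄ = [1392/95 438/95; 438/95 506/285]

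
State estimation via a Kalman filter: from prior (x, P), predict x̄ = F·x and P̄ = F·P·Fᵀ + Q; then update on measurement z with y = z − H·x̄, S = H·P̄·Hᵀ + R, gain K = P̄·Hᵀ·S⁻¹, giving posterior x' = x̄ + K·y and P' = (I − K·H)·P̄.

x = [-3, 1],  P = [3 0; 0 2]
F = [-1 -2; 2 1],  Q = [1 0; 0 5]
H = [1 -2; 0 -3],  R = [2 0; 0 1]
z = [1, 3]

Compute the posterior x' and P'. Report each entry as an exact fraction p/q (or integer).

x' = [-215/203, -208/203]
P' = [355/203 59/406; 59/406 83/812]

x̄ = F·x = [1, -5]
P̄ = F·P·Fᵀ + Q = [12 -10; -10 19]
y = z − H·x̄ = [-10, -12]
S = H·P̄·Hᵀ + R = [130 144; 144 172]
K = P̄·Hᵀ·S⁻¹ = [148/203 -177/406; -6/203 -249/812]
x' = x̄ + K·y = [-215/203, -208/203]
P' = (I − K·H)·P̄ = [355/203 59/406; 59/406 83/812]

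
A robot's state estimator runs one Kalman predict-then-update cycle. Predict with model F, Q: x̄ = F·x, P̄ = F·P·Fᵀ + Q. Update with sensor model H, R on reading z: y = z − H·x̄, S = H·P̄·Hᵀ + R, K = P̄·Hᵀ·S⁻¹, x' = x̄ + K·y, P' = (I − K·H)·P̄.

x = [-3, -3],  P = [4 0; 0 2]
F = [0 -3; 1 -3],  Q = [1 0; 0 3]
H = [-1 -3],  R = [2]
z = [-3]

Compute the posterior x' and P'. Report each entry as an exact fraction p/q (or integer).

x̄ = F·x = [9, 6]
P̄ = F·P·Fᵀ + Q = [19 18; 18 25]
y = z − H·x̄ = [24]
S = H·P̄·Hᵀ + R = [354]
K = P̄·Hᵀ·S⁻¹ = [-73/354; -31/118]
x' = x̄ + K·y = [239/59, -18/59]
P' = (I − K·H)·P̄ = [1397/354 -139/118; -139/118 67/118]

x' = [239/59, -18/59]
P' = [1397/354 -139/118; -139/118 67/118]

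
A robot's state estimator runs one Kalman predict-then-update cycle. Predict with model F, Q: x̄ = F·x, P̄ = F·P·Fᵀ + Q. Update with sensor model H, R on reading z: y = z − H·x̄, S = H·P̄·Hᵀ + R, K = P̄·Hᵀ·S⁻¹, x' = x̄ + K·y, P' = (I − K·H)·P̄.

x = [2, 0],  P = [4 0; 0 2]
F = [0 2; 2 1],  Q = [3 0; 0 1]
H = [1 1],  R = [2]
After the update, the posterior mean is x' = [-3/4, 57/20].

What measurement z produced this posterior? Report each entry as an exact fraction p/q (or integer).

z = [2]

x̄ = F·x = [0, 4]
P̄ = F·P·Fᵀ + Q = [11 4; 4 19]
S = H·P̄·Hᵀ + R = [40]
K = P̄·Hᵀ·S⁻¹ = [3/8; 23/40]
x' − x̄ = [-3/4, -23/20] = K·y
y = (KᵀK)⁻¹·Kᵀ·(x' − x̄) = [-2]
z = y + H·x̄ = [-2] + [4] = [2]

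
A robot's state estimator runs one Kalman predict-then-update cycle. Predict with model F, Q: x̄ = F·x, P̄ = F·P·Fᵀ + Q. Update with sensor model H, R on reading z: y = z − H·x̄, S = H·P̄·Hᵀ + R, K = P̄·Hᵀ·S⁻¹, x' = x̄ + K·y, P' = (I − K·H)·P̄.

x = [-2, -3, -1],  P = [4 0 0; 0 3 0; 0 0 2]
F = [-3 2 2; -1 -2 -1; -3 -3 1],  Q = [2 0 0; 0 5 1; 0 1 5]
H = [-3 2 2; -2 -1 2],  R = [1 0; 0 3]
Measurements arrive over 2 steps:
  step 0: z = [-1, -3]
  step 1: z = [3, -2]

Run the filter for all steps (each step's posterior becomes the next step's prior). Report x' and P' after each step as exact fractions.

step 0: x' = [91976/14877, 13388/4959, 90653/14877], P' = [545390/14877 61010/4959 634328/14877; 61010/4959 14983/3306 139489/9918; 634328/14877 139489/9918 1485493/29754]
step 1: x' = [-391176138/349979957, 449265296/349979957, -6682417087/4549739441], P' = [894251324/349979957 341280064/349979957 1004838310/349979957; 341280064/349979957 270599097/349979957 299670658/349979957; 1004838310/349979957 299670658/349979957 16167359898/4549739441]

step 0: x̄ = F·x = [-2, 9, 14]
step 0: P̄ = F·P·Fᵀ + Q = [58 -4 22; -4 23 29; 22 29 70]
step 0: y = z − H·x̄ = [-53, -26]
step 0: S = H·P̄·Hᵀ + R = [911 424; 424 230]
step 0: K = P̄·Hᵀ·S⁻¹ = [-1454/14877 -1718/14877; 1408/4959 -3337/9918; 976/14877 5069/29754]
step 0: x' = x̄ + K·y = [91976/14877, 13388/4959, 90653/14877]
step 0: P' = (I − K·H)·P̄ = [545390/14877 61010/4959 634328/14877; 61010/4959 14983/3306 139489/9918; 634328/14877 139489/9918 1485493/29754]
step 1: x̄ = F·x = [-14294/14877, -262957/14877, -16093/783]
step 1: P̄ = F·P·Fᵀ + Q = [44516/14877 -7970/14877 -386/783; -7970/14877 8939851/29754 233579/783; -386/783 233579/783 240296/783]
step 1: y = z − H·x̄ = [1139197/14877, 96745/4959]
step 1: S = H·P̄·Hᵀ + R = [72245375/14877 6182351/4959; 6182351/4959 1162201/3306]
step 1: K = P̄·Hᵀ·S⁻¹ = [9482776/349979957 -40035364/349979957; 116699318/349979957 -117939303/349979957; 937462814/4549739441 771068394/4549739441]
step 1: x' = x̄ + K·y = [-391176138/349979957, 449265296/349979957, -6682417087/4549739441]
step 1: P' = (I − K·H)·P̄ = [894251324/349979957 341280064/349979957 1004838310/349979957; 341280064/349979957 270599097/349979957 299670658/349979957; 1004838310/349979957 299670658/349979957 16167359898/4549739441]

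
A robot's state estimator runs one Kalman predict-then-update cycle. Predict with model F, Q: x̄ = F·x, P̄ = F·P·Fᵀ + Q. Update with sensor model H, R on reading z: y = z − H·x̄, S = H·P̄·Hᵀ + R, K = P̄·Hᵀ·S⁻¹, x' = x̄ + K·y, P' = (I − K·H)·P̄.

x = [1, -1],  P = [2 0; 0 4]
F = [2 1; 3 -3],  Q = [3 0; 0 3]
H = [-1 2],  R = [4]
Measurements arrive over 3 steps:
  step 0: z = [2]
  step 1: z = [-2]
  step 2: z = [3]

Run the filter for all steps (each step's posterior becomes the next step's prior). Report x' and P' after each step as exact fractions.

step 0: x̄ = F·x = [1, 6]
step 0: P̄ = F·P·Fᵀ + Q = [15 0; 0 57]
step 0: y = z − H·x̄ = [-9]
step 0: S = H·P̄·Hᵀ + R = [247]
step 0: K = P̄·Hᵀ·S⁻¹ = [-15/247; 6/13]
step 0: x' = x̄ + K·y = [382/247, 24/13]
step 0: P' = (I − K·H)·P̄ = [3480/247 90/13; 90/13 57/13]
step 1: x̄ = F·x = [1220/247, -222/247]
step 1: P̄ = F·P·Fᵀ + Q = [22584/247 12501/247; 12501/247 11028/247]
step 1: y = z − H·x̄ = [90/19]
step 1: S = H·P̄·Hᵀ + R = [1360/19]
step 1: K = P̄·Hᵀ·S⁻¹ = [93/680; 147/272]
step 1: x' = x̄ + K·y = [4939/884, 2937/1768]
step 1: P' = (I − K·H)·P̄ = [398217/4420 80127/1768; 80127/1768 83949/3536]
step 2: x̄ = F·x = [22693/1768, 20823/1768]
step 2: P̄ = F·P·Fᵀ + Q = [10049337/17680 5894163/17680; 5894163/17680 3743697/17680]
step 2: y = z − H·x̄ = [-13649/1768]
step 2: S = H·P̄·Hᵀ + R = [1518193/17680]
step 2: K = P̄·Hᵀ·S⁻¹ = [1738989/1518193; 1593231/1518193]
step 2: x' = x̄ + K·y = [6061591/1518193, 5581065/1518193]
step 2: P' = (I − K·H)·P̄ = [691897644/1518193 349426800/1518193; 349426800/1518193 177899862/1518193]

step 0: x' = [382/247, 24/13], P' = [3480/247 90/13; 90/13 57/13]
step 1: x' = [4939/884, 2937/1768], P' = [398217/4420 80127/1768; 80127/1768 83949/3536]
step 2: x' = [6061591/1518193, 5581065/1518193], P' = [691897644/1518193 349426800/1518193; 349426800/1518193 177899862/1518193]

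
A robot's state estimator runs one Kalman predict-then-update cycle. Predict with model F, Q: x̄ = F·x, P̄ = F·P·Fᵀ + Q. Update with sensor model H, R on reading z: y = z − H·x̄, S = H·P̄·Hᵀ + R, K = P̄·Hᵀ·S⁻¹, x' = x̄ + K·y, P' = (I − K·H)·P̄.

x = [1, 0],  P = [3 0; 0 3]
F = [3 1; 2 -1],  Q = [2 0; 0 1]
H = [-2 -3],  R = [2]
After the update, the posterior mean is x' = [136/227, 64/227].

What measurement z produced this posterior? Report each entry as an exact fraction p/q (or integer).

z = [-2]

x̄ = F·x = [3, 2]
P̄ = F·P·Fᵀ + Q = [32 15; 15 16]
S = H·P̄·Hᵀ + R = [454]
K = P̄·Hᵀ·S⁻¹ = [-109/454; -39/227]
x' − x̄ = [-545/227, -390/227] = K·y
y = (KᵀK)⁻¹·Kᵀ·(x' − x̄) = [10]
z = y + H·x̄ = [10] + [-12] = [-2]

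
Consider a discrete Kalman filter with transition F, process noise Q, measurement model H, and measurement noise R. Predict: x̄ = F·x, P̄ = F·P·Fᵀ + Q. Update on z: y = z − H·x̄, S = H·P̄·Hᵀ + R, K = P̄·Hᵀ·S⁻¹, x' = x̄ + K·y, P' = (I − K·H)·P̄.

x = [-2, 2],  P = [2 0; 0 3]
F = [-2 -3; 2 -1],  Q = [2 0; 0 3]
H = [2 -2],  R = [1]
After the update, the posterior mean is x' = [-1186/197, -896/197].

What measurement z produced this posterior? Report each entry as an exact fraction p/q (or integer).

x̄ = F·x = [-2, -6]
P̄ = F·P·Fᵀ + Q = [37 1; 1 14]
S = H·P̄·Hᵀ + R = [197]
K = P̄·Hᵀ·S⁻¹ = [72/197; -26/197]
x' − x̄ = [-792/197, 286/197] = K·y
y = (KᵀK)⁻¹·Kᵀ·(x' − x̄) = [-11]
z = y + H·x̄ = [-11] + [8] = [-3]

z = [-3]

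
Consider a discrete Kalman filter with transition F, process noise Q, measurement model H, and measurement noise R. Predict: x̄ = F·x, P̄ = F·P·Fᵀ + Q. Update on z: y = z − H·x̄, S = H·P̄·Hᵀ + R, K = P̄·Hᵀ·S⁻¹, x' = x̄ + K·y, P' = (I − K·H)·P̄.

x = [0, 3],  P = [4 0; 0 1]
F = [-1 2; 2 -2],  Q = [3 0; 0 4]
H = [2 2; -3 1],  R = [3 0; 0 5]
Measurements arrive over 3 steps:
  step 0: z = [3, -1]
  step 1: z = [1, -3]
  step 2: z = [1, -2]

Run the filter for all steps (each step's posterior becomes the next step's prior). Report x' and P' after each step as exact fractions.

step 0: x̄ = F·x = [6, -6]
step 0: P̄ = F·P·Fᵀ + Q = [11 -12; -12 24]
step 0: y = z − H·x̄ = [3, 23]
step 0: S = H·P̄·Hᵀ + R = [47 30; 30 200]
step 0: K = P̄·Hᵀ·S⁻¹ = [19/170 -411/1700; 6/17 21/85]
step 0: x' = x̄ + K·y = [1317/1700, 63/85]
step 0: P' = (I − K·H)·P̄ = [117/340 -3/17; -3/17 12/17]
step 1: x̄ = F·x = [1203/1700, 57/850]
step 1: P̄ = F·P·Fᵀ + Q = [2337/340 -777/170; -777/170 817/85]
step 1: y = z − H·x̄ = [-467/850, -321/340]
step 1: S = H·P̄·Hᵀ + R = [2752/85 -127/34; -127/34 7065/68]
step 1: K = P̄·Hᵀ·S⁻¹ = [26142/227791 -54291/227791; 77156/227791 53910/227791]
step 1: x' = x̄ + K·y = [198090/227791, -390062/1138955]
step 1: P' = (I − K·H)·P̄ = [77667/227791 -38454/227791; -38454/227791 154188/227791]
step 2: x̄ = F·x = [-1770574/1138955, 2761024/1138955]
step 2: P̄ = F·P·Fᵀ + Q = [1531608/227791 -1002810/227791; -1002810/227791 2146216/227791]
step 2: y = z − H·x̄ = [-168389/227791, -10350656/1138955]
step 2: S = H·P̄·Hᵀ + R = [7372189/227791 -885976/227791; -885976/227791 23086503/227791]
step 2: K = P̄·Hᵀ·S⁻¹ = [85415244/743721701 -177047430/743721701; 251815852/743721701 175718466/743721701]
step 2: x' = x̄ + K·y = [1948399186/3718608505, 99288268/3718608505]
step 2: P' = (I − K·H)·P̄ = [253340004/743721701 -125217138/743721701; -125217138/743721701 502940916/743721701]

step 0: x' = [1317/1700, 63/85], P' = [117/340 -3/17; -3/17 12/17]
step 1: x' = [198090/227791, -390062/1138955], P' = [77667/227791 -38454/227791; -38454/227791 154188/227791]
step 2: x' = [1948399186/3718608505, 99288268/3718608505], P' = [253340004/743721701 -125217138/743721701; -125217138/743721701 502940916/743721701]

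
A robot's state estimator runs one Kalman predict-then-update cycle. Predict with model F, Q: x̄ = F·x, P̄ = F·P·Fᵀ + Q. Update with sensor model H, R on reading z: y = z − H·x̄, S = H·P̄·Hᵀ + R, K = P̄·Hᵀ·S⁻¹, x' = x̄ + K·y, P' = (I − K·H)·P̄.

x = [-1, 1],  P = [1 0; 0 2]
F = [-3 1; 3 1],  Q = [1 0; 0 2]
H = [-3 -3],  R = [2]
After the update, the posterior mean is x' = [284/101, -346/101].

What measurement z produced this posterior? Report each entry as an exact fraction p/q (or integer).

x̄ = F·x = [4, -2]
P̄ = F·P·Fᵀ + Q = [12 -7; -7 13]
S = H·P̄·Hᵀ + R = [101]
K = P̄·Hᵀ·S⁻¹ = [-15/101; -18/101]
x' − x̄ = [-120/101, -144/101] = K·y
y = (KᵀK)⁻¹·Kᵀ·(x' − x̄) = [8]
z = y + H·x̄ = [8] + [-6] = [2]

z = [2]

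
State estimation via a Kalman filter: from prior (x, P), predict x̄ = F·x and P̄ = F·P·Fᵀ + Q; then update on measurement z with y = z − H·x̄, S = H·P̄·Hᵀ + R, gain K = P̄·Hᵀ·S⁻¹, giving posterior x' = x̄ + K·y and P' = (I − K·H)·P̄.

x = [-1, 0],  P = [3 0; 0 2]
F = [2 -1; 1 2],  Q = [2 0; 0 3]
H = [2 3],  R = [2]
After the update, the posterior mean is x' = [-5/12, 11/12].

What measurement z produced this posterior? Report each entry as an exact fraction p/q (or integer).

x̄ = F·x = [-2, -1]
P̄ = F·P·Fᵀ + Q = [16 2; 2 14]
S = H·P̄·Hᵀ + R = [216]
K = P̄·Hᵀ·S⁻¹ = [19/108; 23/108]
x' − x̄ = [19/12, 23/12] = K·y
y = (KᵀK)⁻¹·Kᵀ·(x' − x̄) = [9]
z = y + H·x̄ = [9] + [-7] = [2]

z = [2]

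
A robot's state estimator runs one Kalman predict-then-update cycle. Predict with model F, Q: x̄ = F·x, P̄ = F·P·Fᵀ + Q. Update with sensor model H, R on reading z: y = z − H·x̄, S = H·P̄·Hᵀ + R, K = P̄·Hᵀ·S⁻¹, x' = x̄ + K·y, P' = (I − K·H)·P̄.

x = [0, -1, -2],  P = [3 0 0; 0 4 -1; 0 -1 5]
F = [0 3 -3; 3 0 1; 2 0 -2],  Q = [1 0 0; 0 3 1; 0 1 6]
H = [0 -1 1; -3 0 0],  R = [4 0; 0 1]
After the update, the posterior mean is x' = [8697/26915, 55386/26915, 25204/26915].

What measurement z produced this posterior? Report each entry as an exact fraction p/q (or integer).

x̄ = F·x = [3, -2, 4]
P̄ = F·P·Fᵀ + Q = [100 -18 36; -18 35 9; 36 9 38]
S = H·P̄·Hᵀ + R = [59 -162; -162 901]
K = P̄·Hᵀ·S⁻¹ = [54/26915 -8952/26915; -14678/26915 -1026/26915; 8633/26915 -1674/26915]
x' − x̄ = [-72048/26915, 109216/26915, -82456/26915] = K·y
y = (KᵀK)⁻¹·Kᵀ·(x' − x̄) = [-8, 8]
z = y + H·x̄ = [-8, 8] + [6, -9] = [-2, -1]

z = [-2, -1]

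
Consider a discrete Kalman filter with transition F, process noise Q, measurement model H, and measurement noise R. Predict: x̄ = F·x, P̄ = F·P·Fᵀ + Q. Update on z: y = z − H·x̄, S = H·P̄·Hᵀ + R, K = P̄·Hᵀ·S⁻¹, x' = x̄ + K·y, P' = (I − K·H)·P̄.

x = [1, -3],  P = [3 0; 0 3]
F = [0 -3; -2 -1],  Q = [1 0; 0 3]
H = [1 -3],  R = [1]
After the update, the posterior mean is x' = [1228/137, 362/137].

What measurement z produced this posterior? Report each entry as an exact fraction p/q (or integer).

z = [1]

x̄ = F·x = [9, 1]
P̄ = F·P·Fᵀ + Q = [28 9; 9 18]
S = H·P̄·Hᵀ + R = [137]
K = P̄·Hᵀ·S⁻¹ = [1/137; -45/137]
x' − x̄ = [-5/137, 225/137] = K·y
y = (KᵀK)⁻¹·Kᵀ·(x' − x̄) = [-5]
z = y + H·x̄ = [-5] + [6] = [1]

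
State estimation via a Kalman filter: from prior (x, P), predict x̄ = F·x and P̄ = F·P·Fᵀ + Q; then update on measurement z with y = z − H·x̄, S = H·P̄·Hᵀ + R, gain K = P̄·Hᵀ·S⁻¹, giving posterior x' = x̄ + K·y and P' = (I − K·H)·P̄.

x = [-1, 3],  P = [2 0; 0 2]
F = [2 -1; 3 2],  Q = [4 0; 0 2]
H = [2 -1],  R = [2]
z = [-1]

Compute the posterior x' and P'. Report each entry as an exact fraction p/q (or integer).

x' = [-5/9, 1/3]
P' = [178/27 112/9; 112/9 76/3]

x̄ = F·x = [-5, 3]
P̄ = F·P·Fᵀ + Q = [14 8; 8 28]
y = z − H·x̄ = [12]
S = H·P̄·Hᵀ + R = [54]
K = P̄·Hᵀ·S⁻¹ = [10/27; -2/9]
x' = x̄ + K·y = [-5/9, 1/3]
P' = (I − K·H)·P̄ = [178/27 112/9; 112/9 76/3]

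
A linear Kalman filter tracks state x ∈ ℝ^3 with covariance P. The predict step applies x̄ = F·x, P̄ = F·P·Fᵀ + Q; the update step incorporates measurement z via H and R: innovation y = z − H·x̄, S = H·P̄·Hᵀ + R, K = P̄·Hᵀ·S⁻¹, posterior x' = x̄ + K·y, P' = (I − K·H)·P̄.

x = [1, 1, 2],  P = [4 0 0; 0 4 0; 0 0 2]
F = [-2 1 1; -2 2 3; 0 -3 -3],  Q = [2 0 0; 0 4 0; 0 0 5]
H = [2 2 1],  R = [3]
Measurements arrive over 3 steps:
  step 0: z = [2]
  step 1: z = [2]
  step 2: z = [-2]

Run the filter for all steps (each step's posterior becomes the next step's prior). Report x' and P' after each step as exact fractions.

step 0: x' = [52/187, 933/187, -3183/374], P' = [438/187 -60/187 -621/187; -60/187 2160/187 -4011/187; -621/187 -4011/187 18345/374]
step 1: x' = [793296/429997, -229366/429997, -303557/429997], P' = [1627962/429997 -1696804/429997 377855/429997; -1696804/429997 4467014/429997 -4908761/429997; 377855/429997 -4908761/429997 8604777/429997]
step 2: x' = [-51917038/55445477, 179674571/277227385, -417710303/277227385], P' = [269673602/55445477 -276611800/55445477 51002047/55445477; -276611800/55445477 3001722877/277227385 -2887595956/277227385; 51002047/55445477 -2887595956/277227385 5022263518/277227385]

step 0: x̄ = F·x = [1, 6, -9]
step 0: P̄ = F·P·Fᵀ + Q = [24 30 -18; 30 54 -42; -18 -42 59]
step 0: y = z − H·x̄ = [-3]
step 0: S = H·P̄·Hᵀ + R = [374]
step 0: K = P̄·Hᵀ·S⁻¹ = [45/187; 63/187; -61/374]
step 0: x' = x̄ + K·y = [52/187, 933/187, -3183/374]
step 0: P' = (I − K·H)·P̄ = [438/187 -60/187 -621/187; -60/187 2160/187 -4011/187; -621/187 -4011/187 18345/374]
step 1: x̄ = F·x = [-1525/374, -6025/374, 3951/374]
step 1: P̄ = F·P·Fᵀ + Q = [16321/374 37725/374 -28035/374; 37725/374 106985/374 -78867/374; -28035/374 -78867/374 61459/374]
step 1: y = z − H·x̄ = [11897/374]
step 1: S = H·P̄·Hᵀ + R = [429997/374]
step 1: K = P̄·Hᵀ·S⁻¹ = [80057/429997; 210553/429997; -152345/429997]
step 1: x' = x̄ + K·y = [793296/429997, -229366/429997, -303557/429997]
step 1: P' = (I − K·H)·P̄ = [1627962/429997 -1696804/429997 377855/429997; -1696804/429997 4467014/429997 -4908761/429997; 377855/429997 -4908761/429997 8604777/429997]
step 2: x̄ = F·x = [-2119515/429997, -2955995/429997, 1598769/429997]
step 2: P̄ = F·P·Fᵀ + Q = [15901907/429997 23874386/429997 -17676501/429997; 23874386/429997 53677925/429997 -38527356/429997; -17676501/429997 -38527356/429997 31438406/429997]
step 2: y = z − H·x̄ = [7692257/429997]
step 2: S = H·P̄·Hᵀ + R = [277227385/429997]
step 2: K = P̄·Hᵀ·S⁻¹ = [12375217/55445477; 116577266/277227385; -80969308/277227385]
step 2: x' = x̄ + K·y = [-51917038/55445477, 179674571/277227385, -417710303/277227385]
step 2: P' = (I − K·H)·P̄ = [269673602/55445477 -276611800/55445477 51002047/55445477; -276611800/55445477 3001722877/277227385 -2887595956/277227385; 51002047/55445477 -2887595956/277227385 5022263518/277227385]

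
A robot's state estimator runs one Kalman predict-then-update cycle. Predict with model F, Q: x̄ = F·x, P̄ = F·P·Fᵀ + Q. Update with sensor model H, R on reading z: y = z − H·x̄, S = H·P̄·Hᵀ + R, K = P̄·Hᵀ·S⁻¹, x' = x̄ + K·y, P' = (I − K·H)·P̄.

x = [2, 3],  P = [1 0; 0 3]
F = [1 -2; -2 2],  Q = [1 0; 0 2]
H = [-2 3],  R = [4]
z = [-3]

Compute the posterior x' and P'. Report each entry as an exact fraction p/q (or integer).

x̄ = F·x = [-4, 2]
P̄ = F·P·Fᵀ + Q = [14 -14; -14 18]
y = z − H·x̄ = [-17]
S = H·P̄·Hᵀ + R = [390]
K = P̄·Hᵀ·S⁻¹ = [-7/39; 41/195]
x' = x̄ + K·y = [-37/39, -307/195]
P' = (I − K·H)·P̄ = [56/39 28/39; 28/39 148/195]

x' = [-37/39, -307/195]
P' = [56/39 28/39; 28/39 148/195]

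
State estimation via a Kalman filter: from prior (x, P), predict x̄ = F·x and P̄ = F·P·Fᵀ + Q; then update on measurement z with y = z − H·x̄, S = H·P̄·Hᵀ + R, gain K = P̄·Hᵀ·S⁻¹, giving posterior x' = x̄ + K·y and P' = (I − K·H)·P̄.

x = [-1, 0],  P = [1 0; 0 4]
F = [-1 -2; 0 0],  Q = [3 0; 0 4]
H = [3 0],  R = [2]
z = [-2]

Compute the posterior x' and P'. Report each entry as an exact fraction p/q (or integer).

x̄ = F·x = [1, 0]
P̄ = F·P·Fᵀ + Q = [20 0; 0 4]
y = z − H·x̄ = [-5]
S = H·P̄·Hᵀ + R = [182]
K = P̄·Hᵀ·S⁻¹ = [30/91; 0]
x' = x̄ + K·y = [-59/91, 0]
P' = (I − K·H)·P̄ = [20/91 0; 0 4]

x' = [-59/91, 0]
P' = [20/91 0; 0 4]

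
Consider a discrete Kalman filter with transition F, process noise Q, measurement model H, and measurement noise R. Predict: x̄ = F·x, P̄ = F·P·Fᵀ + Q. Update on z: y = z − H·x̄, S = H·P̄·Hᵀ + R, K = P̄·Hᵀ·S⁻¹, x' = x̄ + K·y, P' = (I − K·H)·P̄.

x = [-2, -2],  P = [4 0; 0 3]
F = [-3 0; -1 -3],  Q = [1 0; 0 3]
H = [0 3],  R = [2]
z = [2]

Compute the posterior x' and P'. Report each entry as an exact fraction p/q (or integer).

x' = [24/7, 5/7]
P' = [2525/77 6/77; 6/77 17/77]

x̄ = F·x = [6, 8]
P̄ = F·P·Fᵀ + Q = [37 12; 12 34]
y = z − H·x̄ = [-22]
S = H·P̄·Hᵀ + R = [308]
K = P̄·Hᵀ·S⁻¹ = [9/77; 51/154]
x' = x̄ + K·y = [24/7, 5/7]
P' = (I − K·H)·P̄ = [2525/77 6/77; 6/77 17/77]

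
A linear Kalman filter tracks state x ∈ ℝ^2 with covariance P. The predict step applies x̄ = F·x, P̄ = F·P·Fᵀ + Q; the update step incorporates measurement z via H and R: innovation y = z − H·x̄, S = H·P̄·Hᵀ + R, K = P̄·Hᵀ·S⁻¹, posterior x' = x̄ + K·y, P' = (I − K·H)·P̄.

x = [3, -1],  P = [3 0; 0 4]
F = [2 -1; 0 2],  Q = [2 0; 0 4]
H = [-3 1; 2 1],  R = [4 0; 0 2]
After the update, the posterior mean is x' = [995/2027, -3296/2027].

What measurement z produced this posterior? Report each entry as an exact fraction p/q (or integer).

z = [-3, -1]

x̄ = F·x = [7, -2]
P̄ = F·P·Fᵀ + Q = [18 -8; -8 20]
S = H·P̄·Hᵀ + R = [234 -80; -80 62]
K = P̄·Hᵀ·S⁻¹ = [-401/2027 398/2027; 762/2027 1114/2027]
x' − x̄ = [-13194/2027, 758/2027] = K·y
y = (KᵀK)⁻¹·Kᵀ·(x' − x̄) = [20, -13]
z = y + H·x̄ = [20, -13] + [-23, 12] = [-3, -1]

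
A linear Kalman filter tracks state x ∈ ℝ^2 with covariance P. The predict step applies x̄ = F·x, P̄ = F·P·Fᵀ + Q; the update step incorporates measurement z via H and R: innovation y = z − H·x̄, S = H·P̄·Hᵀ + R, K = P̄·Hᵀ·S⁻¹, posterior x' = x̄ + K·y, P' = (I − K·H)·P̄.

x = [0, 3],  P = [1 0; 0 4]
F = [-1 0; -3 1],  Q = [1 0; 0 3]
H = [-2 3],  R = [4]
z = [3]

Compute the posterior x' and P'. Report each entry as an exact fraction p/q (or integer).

x' = [-1/4, 9/10]
P' = [43/24 5/4; 5/4 13/10]

x̄ = F·x = [0, 3]
P̄ = F·P·Fᵀ + Q = [2 3; 3 16]
y = z − H·x̄ = [-6]
S = H·P̄·Hᵀ + R = [120]
K = P̄·Hᵀ·S⁻¹ = [1/24; 7/20]
x' = x̄ + K·y = [-1/4, 9/10]
P' = (I − K·H)·P̄ = [43/24 5/4; 5/4 13/10]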